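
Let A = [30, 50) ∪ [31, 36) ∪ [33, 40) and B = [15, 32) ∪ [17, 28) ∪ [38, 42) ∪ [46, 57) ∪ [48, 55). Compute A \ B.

[32, 38) ∪ [42, 46)

First set merges to [30, 50).
Second set merges to [15, 32), [38, 42), [46, 57).
[30, 50) with B removed leaves [32, 38), [42, 46).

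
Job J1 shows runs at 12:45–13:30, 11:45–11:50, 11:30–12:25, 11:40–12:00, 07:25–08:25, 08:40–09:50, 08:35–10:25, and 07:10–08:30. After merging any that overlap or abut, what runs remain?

07:10–08:30, 08:35–10:25, 11:30–12:25, 12:45–13:30

Sort by start: 07:10–08:30, 07:25–08:25, 08:35–10:25, 08:40–09:50, 11:30–12:25, 11:40–12:00, 11:45–11:50, 12:45–13:30.
07:25–08:25 overlaps/touches 07:10–08:30 → extend to 07:10–08:30.
08:35–10:25 is disjoint → start new block.
08:40–09:50 overlaps/touches 08:35–10:25 → extend to 08:35–10:25.
11:30–12:25 is disjoint → start new block.
11:40–12:00 overlaps/touches 11:30–12:25 → extend to 11:30–12:25.
11:45–11:50 overlaps/touches 11:30–12:25 → extend to 11:30–12:25.
12:45–13:30 is disjoint → start new block.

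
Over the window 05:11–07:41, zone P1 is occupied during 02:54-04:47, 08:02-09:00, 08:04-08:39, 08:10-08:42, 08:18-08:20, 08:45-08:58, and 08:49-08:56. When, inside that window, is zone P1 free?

Covered (merged): 02:54-04:47, 08:02-09:00.
Gaps within 05:11-07:41: 05:11-07:41.

05:11-07:41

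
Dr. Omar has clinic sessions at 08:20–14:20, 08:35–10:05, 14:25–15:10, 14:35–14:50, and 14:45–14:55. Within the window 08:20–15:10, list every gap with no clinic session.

The merged coverage is 08:20–14:20, 14:25–15:10.
Uncovered inside 08:20–15:10: 14:20–14:25.

14:20–14:25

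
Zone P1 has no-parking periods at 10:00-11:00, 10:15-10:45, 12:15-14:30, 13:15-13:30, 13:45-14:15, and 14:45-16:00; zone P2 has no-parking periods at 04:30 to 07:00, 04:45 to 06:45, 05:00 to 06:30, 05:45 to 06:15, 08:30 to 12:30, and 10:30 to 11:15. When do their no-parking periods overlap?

10:00–11:00, 12:15–12:30

A, merged: 10:00–11:00, 12:15–14:30, 14:45–16:00.
B, merged: 04:30–07:00, 08:30–12:30.
10:00–11:00 ∩ B → 10:00–11:00.
12:15–14:30 ∩ B → 12:15–12:30.
14:45–16:00 meets no B interval.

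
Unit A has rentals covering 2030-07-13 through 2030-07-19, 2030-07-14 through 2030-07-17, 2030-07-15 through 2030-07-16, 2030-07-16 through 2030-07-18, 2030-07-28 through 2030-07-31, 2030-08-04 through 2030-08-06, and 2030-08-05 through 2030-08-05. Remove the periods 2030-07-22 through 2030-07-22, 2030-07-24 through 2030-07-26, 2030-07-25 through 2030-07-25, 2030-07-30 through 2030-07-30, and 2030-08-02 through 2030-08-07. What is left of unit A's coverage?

Merge the first list: 2030-07-13 through 2030-07-19, 2030-07-28 through 2030-07-31, 2030-08-04 through 2030-08-06.
Merge the second list: 2030-07-22 through 2030-07-22, 2030-07-24 through 2030-07-26, 2030-07-30 through 2030-07-30, 2030-08-02 through 2030-08-07.
2030-07-13 through 2030-07-19: no B overlap → unchanged.
2030-07-28 through 2030-07-31 minus B → 2030-07-28 through 2030-07-29, 2030-07-31 through 2030-07-31.
2030-08-04 through 2030-08-06: fully covered by B → removed.

2030-07-13 through 2030-07-19, 2030-07-28 through 2030-07-29, 2030-07-31 through 2030-07-31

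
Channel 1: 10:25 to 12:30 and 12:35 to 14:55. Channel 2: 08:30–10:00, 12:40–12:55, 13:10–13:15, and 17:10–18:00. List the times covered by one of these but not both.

A but not B: 10:25–12:30, 12:35–12:40, 12:55–13:10, 13:15–14:55.
B but not A: 08:30–10:00, 17:10–18:00.
Combining gives A △ B.

08:30–10:00, 10:25–12:30, 12:35–12:40, 12:55–13:10, 13:15–14:55, 17:10–18:00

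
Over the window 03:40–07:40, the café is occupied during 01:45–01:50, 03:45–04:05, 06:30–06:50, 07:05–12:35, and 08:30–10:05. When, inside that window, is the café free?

03:40–03:45, 04:05–06:30, 06:50–07:05

Covered (merged): 01:45–01:50, 03:45–04:05, 06:30–06:50, 07:05–12:35.
Gaps within 03:40–07:40: 03:40–03:45, 04:05–06:30, 06:50–07:05.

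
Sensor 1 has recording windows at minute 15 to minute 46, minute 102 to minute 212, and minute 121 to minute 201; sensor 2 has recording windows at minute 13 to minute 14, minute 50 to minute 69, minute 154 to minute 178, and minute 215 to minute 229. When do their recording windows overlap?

minute 154 to minute 178

A, merged: minute 15 to minute 46, minute 102 to minute 212.
minute 15 to minute 46 meets no B interval.
minute 102 to minute 212 ∩ B → minute 154 to minute 178.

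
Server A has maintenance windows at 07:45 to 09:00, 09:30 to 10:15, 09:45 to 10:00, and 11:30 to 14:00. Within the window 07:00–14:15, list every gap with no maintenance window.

The merged coverage is 07:45–09:00, 09:30–10:15, 11:30–14:00.
Uncovered inside 07:00–14:15: 07:00–07:45, 09:00–09:30, 10:15–11:30, 14:00–14:15.

07:00–07:45, 09:00–09:30, 10:15–11:30, 14:00–14:15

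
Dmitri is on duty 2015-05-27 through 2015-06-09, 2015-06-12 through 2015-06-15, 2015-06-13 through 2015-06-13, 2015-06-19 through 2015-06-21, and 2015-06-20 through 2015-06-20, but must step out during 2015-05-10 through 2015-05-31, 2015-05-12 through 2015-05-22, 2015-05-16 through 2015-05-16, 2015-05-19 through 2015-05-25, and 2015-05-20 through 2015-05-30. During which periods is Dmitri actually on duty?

2015-06-01 through 2015-06-09, 2015-06-12 through 2015-06-15, 2015-06-19 through 2015-06-21

A, merged: 2015-05-27 through 2015-06-09, 2015-06-12 through 2015-06-15, 2015-06-19 through 2015-06-21.
B, merged: 2015-05-10 through 2015-05-31.
2015-05-27 through 2015-06-09 minus B → 2015-06-01 through 2015-06-09.
2015-06-12 through 2015-06-15: no B overlap → unchanged.
2015-06-19 through 2015-06-21: no B overlap → unchanged.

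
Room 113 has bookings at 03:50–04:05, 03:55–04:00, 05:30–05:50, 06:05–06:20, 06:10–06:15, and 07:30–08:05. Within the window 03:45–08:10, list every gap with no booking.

After merging, the occupied span is 03:50–04:05, 05:30–05:50, 06:05–06:20, 07:30–08:05.
Uncovered inside 03:45–08:10: 03:45–03:50, 04:05–05:30, 05:50–06:05, 06:20–07:30, 08:05–08:10.

03:45–03:50, 04:05–05:30, 05:50–06:05, 06:20–07:30, 08:05–08:10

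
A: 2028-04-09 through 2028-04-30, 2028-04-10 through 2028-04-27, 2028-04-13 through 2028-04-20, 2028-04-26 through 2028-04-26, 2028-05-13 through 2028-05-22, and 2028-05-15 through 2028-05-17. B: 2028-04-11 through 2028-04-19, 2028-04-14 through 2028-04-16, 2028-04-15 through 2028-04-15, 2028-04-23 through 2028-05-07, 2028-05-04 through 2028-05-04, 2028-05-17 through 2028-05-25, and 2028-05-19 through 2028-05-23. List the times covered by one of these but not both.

A, merged: 2028-04-09 through 2028-04-30, 2028-05-13 through 2028-05-22.
B, merged: 2028-04-11 through 2028-04-19, 2028-04-23 through 2028-05-07, 2028-05-17 through 2028-05-25.
A \ B = 2028-04-09 through 2028-04-10, 2028-04-20 through 2028-04-22, 2028-05-13 through 2028-05-16.
B \ A = 2028-05-01 through 2028-05-07, 2028-05-23 through 2028-05-25.
Union of the two gives the symmetric difference.

2028-04-09 through 2028-04-10, 2028-04-20 through 2028-04-22, 2028-05-01 through 2028-05-07, 2028-05-13 through 2028-05-16, 2028-05-23 through 2028-05-25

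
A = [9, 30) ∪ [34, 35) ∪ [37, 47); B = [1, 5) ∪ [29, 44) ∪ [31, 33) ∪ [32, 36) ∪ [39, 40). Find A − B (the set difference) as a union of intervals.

[9, 29) ∪ [44, 47)

B, merged: [1, 5), [29, 44).
[9, 30) with B removed leaves [9, 29).
[34, 35) lies entirely inside B → drops out.
[37, 47) with B removed leaves [44, 47).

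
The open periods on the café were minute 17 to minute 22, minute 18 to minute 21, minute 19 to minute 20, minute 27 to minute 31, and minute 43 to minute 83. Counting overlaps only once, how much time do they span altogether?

Merged: minute 17 to minute 22, minute 27 to minute 31, minute 43 to minute 83.
Lengths: 5 minutes + 4 minutes + 40 minutes = 49 minutes.

49 minutes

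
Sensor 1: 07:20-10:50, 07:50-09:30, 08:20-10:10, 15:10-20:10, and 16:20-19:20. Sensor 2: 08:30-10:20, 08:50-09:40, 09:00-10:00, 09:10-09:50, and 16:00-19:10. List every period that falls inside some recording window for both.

08:30–10:20, 16:00–19:10

A, merged: 07:20–10:50, 15:10–20:10.
B, merged: 08:30–10:20, 16:00–19:10.
07:20–10:50 ∩ B → 08:30–10:20.
15:10–20:10 ∩ B → 16:00–19:10.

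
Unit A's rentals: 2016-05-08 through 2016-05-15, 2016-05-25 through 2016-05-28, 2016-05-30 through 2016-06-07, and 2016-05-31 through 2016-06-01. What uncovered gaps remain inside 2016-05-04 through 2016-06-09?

2016-05-04 through 2016-05-07, 2016-05-16 through 2016-05-24, 2016-05-29 through 2016-05-29, 2016-06-08 through 2016-06-09

The merged coverage is 2016-05-08 through 2016-05-15, 2016-05-25 through 2016-05-28, 2016-05-30 through 2016-06-07.
Complement within 2016-05-04 through 2016-06-09: 2016-05-04 through 2016-05-07, 2016-05-16 through 2016-05-24, 2016-05-29 through 2016-05-29, 2016-06-08 through 2016-06-09.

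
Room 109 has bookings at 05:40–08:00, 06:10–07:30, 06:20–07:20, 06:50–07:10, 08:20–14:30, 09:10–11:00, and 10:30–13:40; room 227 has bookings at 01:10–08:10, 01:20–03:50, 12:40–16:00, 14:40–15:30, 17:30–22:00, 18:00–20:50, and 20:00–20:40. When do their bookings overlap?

05:40–08:00, 12:40–14:30

Merge the first list: 05:40–08:00, 08:20–14:30.
Merge the second list: 01:10–08:10, 12:40–16:00, 17:30–22:00.
05:40–08:00 overlaps B on 05:40–08:00.
08:20–14:30 overlaps B on 12:40–14:30.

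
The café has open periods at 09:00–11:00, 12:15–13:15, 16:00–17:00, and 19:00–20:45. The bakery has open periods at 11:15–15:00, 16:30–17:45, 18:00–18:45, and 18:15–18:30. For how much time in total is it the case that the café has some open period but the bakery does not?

B, merged: 11:15–15:00, 16:30–17:45, 18:00–18:45.
A \ B = 09:00–11:00, 16:00–16:30, 19:00–20:45.
Total: 2 h + 30 min + 1 h 45 min = 4 h 15 min.

4 h 15 min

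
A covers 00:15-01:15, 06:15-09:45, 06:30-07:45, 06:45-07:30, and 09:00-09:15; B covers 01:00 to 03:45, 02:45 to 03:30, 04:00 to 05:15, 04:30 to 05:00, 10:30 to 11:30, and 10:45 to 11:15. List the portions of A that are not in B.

First set merges to 00:15-01:15, 06:15-09:45.
Second set merges to 01:00-03:45, 04:00-05:15, 10:30-11:30.
00:15-01:15 \ B = 00:15-01:00.
06:15-09:45: nothing removed.

00:15-01:00, 06:15-09:45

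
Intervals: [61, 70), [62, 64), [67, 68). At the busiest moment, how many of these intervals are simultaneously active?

Sweep endpoints in order; track running count of active intervals.
Peak of 2 reached at 62.

2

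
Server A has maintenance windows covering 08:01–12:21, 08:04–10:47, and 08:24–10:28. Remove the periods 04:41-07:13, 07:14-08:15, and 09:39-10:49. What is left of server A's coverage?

A, merged: 08:01–12:21.
08:01–12:21 with B removed leaves 08:15–09:39, 10:49–12:21.

08:15–09:39, 10:49–12:21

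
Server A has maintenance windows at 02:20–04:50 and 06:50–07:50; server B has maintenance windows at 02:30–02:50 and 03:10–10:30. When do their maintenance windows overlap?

02:20–04:50 meets the second set on 02:30–02:50, 03:10–04:50.
06:50–07:50 meets the second set on 06:50–07:50.

02:30–02:50, 03:10–04:50, 06:50–07:50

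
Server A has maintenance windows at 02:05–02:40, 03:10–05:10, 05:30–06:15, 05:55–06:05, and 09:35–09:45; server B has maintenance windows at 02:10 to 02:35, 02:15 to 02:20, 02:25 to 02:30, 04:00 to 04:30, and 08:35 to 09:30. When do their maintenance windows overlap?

02:10–02:35, 04:00–04:30

Merge the first list: 02:05–02:40, 03:10–05:10, 05:30–06:15, 09:35–09:45.
Merge the second list: 02:10–02:35, 04:00–04:30, 08:35–09:30.
02:05–02:40 ∩ B → 02:10–02:35.
03:10–05:10 ∩ B → 04:00–04:30.
05:30–06:15 meets no B interval.
09:35–09:45 meets no B interval.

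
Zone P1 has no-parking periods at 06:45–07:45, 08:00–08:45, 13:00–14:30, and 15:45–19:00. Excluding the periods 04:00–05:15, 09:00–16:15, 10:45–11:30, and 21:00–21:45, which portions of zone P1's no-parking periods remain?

06:45–07:45, 08:00–08:45, 16:15–19:00

Merge the second list: 04:00–05:15, 09:00–16:15, 21:00–21:45.
06:45–07:45 is untouched.
08:00–08:45 is untouched.
13:00–14:30 lies entirely inside B → drops out.
15:45–19:00 with B removed leaves 16:15–19:00.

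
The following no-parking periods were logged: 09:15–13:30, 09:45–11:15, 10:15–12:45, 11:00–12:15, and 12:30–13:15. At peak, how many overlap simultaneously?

4

Walk the sorted start/end points keeping a running depth.
The depth first hits 4 at 11:00.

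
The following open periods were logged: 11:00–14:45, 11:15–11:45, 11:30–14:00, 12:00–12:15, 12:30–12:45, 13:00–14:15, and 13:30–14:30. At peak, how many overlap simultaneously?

4

Sweep endpoints in order; track running count of active intervals.
Peak of 4 reached at 13:30.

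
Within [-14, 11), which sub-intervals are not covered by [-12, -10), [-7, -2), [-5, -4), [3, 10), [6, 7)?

The merged coverage is [-12, -10), [-7, -2), [3, 10).
Uncovered inside [-14, 11): [-14, -12), [-10, -7), [-2, 3), [10, 11).

[-14, -12) ∪ [-10, -7) ∪ [-2, 3) ∪ [10, 11)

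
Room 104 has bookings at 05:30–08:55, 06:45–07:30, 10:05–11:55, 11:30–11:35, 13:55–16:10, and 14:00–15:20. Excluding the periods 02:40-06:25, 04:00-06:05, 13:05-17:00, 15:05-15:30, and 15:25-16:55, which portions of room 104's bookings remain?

06:25-08:55, 10:05-11:55

A, merged: 05:30-08:55, 10:05-11:55, 13:55-16:10.
B, merged: 02:40-06:25, 13:05-17:00.
05:30-08:55 with B removed leaves 06:25-08:55.
10:05-11:55 is untouched.
13:55-16:10 lies entirely inside B → drops out.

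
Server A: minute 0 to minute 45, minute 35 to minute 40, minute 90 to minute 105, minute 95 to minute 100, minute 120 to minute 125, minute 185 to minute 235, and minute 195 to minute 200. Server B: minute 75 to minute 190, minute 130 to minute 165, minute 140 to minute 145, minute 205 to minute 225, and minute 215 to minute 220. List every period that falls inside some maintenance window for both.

First set merges to minute 0 to minute 45, minute 90 to minute 105, minute 120 to minute 125, minute 185 to minute 235.
Second set merges to minute 75 to minute 190, minute 205 to minute 225.
minute 0 to minute 45 falls entirely outside B.
minute 90 to minute 105 overlaps B on minute 90 to minute 105.
minute 120 to minute 125 overlaps B on minute 120 to minute 125.
minute 185 to minute 235 overlaps B on minute 185 to minute 190, minute 205 to minute 225.

minute 90 to minute 105, minute 120 to minute 125, minute 185 to minute 190, minute 205 to minute 225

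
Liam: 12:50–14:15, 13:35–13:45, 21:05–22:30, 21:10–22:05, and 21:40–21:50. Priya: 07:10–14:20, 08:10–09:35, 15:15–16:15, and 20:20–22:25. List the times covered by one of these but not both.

07:10-12:50, 14:15-14:20, 15:15-16:15, 20:20-21:05, 22:25-22:30

A, merged: 12:50-14:15, 21:05-22:30.
B, merged: 07:10-14:20, 15:15-16:15, 20:20-22:25.
Only in the first: 22:25-22:30.
Only in the second: 07:10-12:50, 14:15-14:20, 15:15-16:15, 20:20-21:05.
Together these are the periods covered by exactly one.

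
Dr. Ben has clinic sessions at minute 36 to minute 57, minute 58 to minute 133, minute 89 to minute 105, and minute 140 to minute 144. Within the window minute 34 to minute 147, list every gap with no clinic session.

The merged coverage is minute 36 to minute 57, minute 58 to minute 133, minute 140 to minute 144.
Uncovered inside minute 34 to minute 147: minute 34 to minute 36, minute 57 to minute 58, minute 133 to minute 140, minute 144 to minute 147.

minute 34 to minute 36, minute 57 to minute 58, minute 133 to minute 140, minute 144 to minute 147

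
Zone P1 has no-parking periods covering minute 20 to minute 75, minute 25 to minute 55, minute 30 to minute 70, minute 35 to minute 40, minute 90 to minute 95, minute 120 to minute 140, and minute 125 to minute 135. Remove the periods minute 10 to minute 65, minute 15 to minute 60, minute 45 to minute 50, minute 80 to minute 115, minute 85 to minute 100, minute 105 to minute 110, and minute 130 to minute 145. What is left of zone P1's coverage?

Merge the first list: minute 20 to minute 75, minute 90 to minute 95, minute 120 to minute 140.
Merge the second list: minute 10 to minute 65, minute 80 to minute 115, minute 130 to minute 145.
minute 20 to minute 75 with B removed leaves minute 65 to minute 75.
minute 90 to minute 95 lies entirely inside B → drops out.
minute 120 to minute 140 with B removed leaves minute 120 to minute 130.

minute 65 to minute 75, minute 120 to minute 130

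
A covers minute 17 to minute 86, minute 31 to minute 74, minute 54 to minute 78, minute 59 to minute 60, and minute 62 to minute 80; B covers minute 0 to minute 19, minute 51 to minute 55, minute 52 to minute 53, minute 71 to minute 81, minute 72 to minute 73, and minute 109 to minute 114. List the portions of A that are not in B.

minute 19 to minute 51, minute 55 to minute 71, minute 81 to minute 86

A, merged: minute 17 to minute 86.
B, merged: minute 0 to minute 19, minute 51 to minute 55, minute 71 to minute 81, minute 109 to minute 114.
minute 17 to minute 86 \ B = minute 19 to minute 51, minute 55 to minute 71, minute 81 to minute 86.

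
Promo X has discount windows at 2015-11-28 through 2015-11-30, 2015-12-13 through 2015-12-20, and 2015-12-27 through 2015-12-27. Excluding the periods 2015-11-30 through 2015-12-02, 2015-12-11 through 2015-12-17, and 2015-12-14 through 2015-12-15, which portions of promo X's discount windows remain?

2015-11-28 through 2015-11-29, 2015-12-18 through 2015-12-20, 2015-12-27 through 2015-12-27

Second set merges to 2015-11-30 through 2015-12-02, 2015-12-11 through 2015-12-17.
2015-11-28 through 2015-11-30 minus B → 2015-11-28 through 2015-11-29.
2015-12-13 through 2015-12-20 minus B → 2015-12-18 through 2015-12-20.
2015-12-27 through 2015-12-27: no B overlap → unchanged.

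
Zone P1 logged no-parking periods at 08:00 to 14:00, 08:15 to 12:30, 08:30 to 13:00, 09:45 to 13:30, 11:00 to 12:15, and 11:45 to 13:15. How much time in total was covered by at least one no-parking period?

6 h

Merged: 08:00–14:00.
Length: 6 h.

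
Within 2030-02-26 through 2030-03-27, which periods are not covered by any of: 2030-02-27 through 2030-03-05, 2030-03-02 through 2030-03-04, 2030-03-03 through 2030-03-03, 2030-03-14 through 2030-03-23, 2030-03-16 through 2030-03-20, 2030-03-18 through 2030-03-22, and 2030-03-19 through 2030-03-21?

Covered (merged): 2030-02-27 through 2030-03-05, 2030-03-14 through 2030-03-23.
Complement within 2030-02-26 through 2030-03-27: 2030-02-26 through 2030-02-26, 2030-03-06 through 2030-03-13, 2030-03-24 through 2030-03-27.

2030-02-26 through 2030-02-26, 2030-03-06 through 2030-03-13, 2030-03-24 through 2030-03-27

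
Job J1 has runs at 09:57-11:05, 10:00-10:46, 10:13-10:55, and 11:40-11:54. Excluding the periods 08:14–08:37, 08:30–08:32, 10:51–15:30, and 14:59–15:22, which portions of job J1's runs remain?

09:57–10:51

First set merges to 09:57–11:05, 11:40–11:54.
Second set merges to 08:14–08:37, 10:51–15:30.
09:57–11:05 with B removed leaves 09:57–10:51.
11:40–11:54 lies entirely inside B → drops out.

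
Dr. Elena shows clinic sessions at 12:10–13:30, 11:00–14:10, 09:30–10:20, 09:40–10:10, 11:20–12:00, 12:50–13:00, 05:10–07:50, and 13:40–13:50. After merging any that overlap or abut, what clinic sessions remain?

Sort by start: 05:10–07:50, 09:30–10:20, 09:40–10:10, 11:00–14:10, 11:20–12:00, 12:10–13:30, 12:50–13:00, 13:40–13:50.
09:30–10:20 is disjoint → start new block.
09:40–10:10 overlaps/touches 09:30–10:20 → extend to 09:30–10:20.
11:00–14:10 is disjoint → start new block.
11:20–12:00 overlaps/touches 11:00–14:10 → extend to 11:00–14:10.
12:10–13:30 overlaps/touches 11:00–14:10 → extend to 11:00–14:10.
12:50–13:00 overlaps/touches 11:00–14:10 → extend to 11:00–14:10.
13:40–13:50 overlaps/touches 11:00–14:10 → extend to 11:00–14:10.

05:10–07:50, 09:30–10:20, 11:00–14:10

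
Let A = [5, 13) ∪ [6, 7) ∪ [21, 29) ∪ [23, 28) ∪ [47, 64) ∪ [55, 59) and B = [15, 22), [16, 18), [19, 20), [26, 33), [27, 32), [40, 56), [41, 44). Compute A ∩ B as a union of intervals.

First set merges to [5, 13), [21, 29), [47, 64).
Second set merges to [15, 22), [26, 33), [40, 56).
[5, 13) falls entirely outside B.
[21, 29) overlaps B on [21, 22), [26, 29).
[47, 64) overlaps B on [47, 56).

[21, 22) ∪ [26, 29) ∪ [47, 56)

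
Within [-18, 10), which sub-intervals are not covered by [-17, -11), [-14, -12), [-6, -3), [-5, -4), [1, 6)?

The merged coverage is [-17, -11), [-6, -3), [1, 6).
Complement within [-18, 10): [-18, -17), [-11, -6), [-3, 1), [6, 10).

[-18, -17) ∪ [-11, -6) ∪ [-3, 1) ∪ [6, 10)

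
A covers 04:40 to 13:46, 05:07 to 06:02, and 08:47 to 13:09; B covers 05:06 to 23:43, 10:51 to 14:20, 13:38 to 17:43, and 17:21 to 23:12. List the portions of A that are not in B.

A, merged: 04:40-13:46.
B, merged: 05:06-23:43.
04:40-13:46 \ B = 04:40-05:06.

04:40-05:06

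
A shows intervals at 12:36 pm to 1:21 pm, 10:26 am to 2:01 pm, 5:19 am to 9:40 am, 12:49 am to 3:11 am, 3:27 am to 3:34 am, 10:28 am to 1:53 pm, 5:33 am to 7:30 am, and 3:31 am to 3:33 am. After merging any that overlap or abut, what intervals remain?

Sort by start: 12:49 am-3:11 am, 3:27 am-3:34 am, 3:31 am-3:33 am, 5:19 am-9:40 am, 5:33 am-7:30 am, 10:26 am-2:01 pm, 10:28 am-1:53 pm, 12:36 pm-1:21 pm.
3:27 am-3:34 am is disjoint → start new block.
3:31 am-3:33 am overlaps/touches 3:27 am-3:34 am → extend to 3:27 am-3:34 am.
5:19 am-9:40 am is disjoint → start new block.
5:33 am-7:30 am overlaps/touches 5:19 am-9:40 am → extend to 5:19 am-9:40 am.
10:26 am-2:01 pm is disjoint → start new block.
10:28 am-1:53 pm overlaps/touches 10:26 am-2:01 pm → extend to 10:26 am-2:01 pm.
12:36 pm-1:21 pm overlaps/touches 10:26 am-2:01 pm → extend to 10:26 am-2:01 pm.

12:49 am-3:11 am, 3:27 am-3:34 am, 5:19 am-9:40 am, 10:26 am-2:01 pm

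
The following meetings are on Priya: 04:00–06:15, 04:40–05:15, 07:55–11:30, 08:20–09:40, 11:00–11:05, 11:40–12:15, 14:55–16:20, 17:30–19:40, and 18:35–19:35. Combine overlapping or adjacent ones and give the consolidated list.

04:40–05:15 overlaps/touches 04:00–06:15 → extend to 04:00–06:15.
07:55–11:30 is disjoint → start new block.
08:20–09:40 overlaps/touches 07:55–11:30 → extend to 07:55–11:30.
11:00–11:05 overlaps/touches 07:55–11:30 → extend to 07:55–11:30.
11:40–12:15 is disjoint → start new block.
14:55–16:20 is disjoint → start new block.
17:30–19:40 is disjoint → start new block.
18:35–19:35 overlaps/touches 17:30–19:40 → extend to 17:30–19:40.

04:00–06:15, 07:55–11:30, 11:40–12:15, 14:55–16:20, 17:30–19:40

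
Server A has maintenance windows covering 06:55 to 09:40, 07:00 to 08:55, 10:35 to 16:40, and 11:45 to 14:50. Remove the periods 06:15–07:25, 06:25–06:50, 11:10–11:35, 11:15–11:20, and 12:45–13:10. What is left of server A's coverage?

A, merged: 06:55–09:40, 10:35–16:40.
B, merged: 06:15–07:25, 11:10–11:35, 12:45–13:10.
06:55–09:40 with B removed leaves 07:25–09:40.
10:35–16:40 with B removed leaves 10:35–11:10, 11:35–12:45, 13:10–16:40.

07:25–09:40, 10:35–11:10, 11:35–12:45, 13:10–16:40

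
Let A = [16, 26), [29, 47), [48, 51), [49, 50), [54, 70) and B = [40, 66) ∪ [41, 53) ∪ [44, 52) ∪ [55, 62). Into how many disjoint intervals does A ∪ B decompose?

2

First set merges to [16, 26), [29, 47), [48, 51), [54, 70).
Second set merges to [40, 66).
A ∪ B = [16, 26), [29, 70).
That is 2 disjoint pieces.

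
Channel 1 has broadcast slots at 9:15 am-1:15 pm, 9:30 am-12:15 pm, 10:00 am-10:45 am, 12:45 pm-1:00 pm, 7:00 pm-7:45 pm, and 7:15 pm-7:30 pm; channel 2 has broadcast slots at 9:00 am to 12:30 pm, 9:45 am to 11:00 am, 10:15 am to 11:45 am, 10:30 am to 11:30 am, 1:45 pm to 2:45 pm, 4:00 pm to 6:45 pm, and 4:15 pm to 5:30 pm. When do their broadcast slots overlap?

9:15 am–12:30 pm

Merge the first list: 9:15 am–1:15 pm, 7:00 pm–7:45 pm.
Merge the second list: 9:00 am–12:30 pm, 1:45 pm–2:45 pm, 4:00 pm–6:45 pm.
9:15 am–1:15 pm meets the second set on 9:15 am–12:30 pm.
7:00 pm–7:45 pm: no overlap with the second set.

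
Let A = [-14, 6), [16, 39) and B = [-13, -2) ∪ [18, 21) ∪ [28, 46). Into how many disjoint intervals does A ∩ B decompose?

A ∩ B = [-13, -2), [18, 21), [28, 39).
That is 3 disjoint pieces.

3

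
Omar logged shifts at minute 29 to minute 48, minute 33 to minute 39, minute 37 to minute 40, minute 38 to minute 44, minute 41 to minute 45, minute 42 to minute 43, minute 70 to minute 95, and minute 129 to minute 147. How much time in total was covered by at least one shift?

Merged: minute 29 to minute 48, minute 70 to minute 95, minute 129 to minute 147.
Lengths: 19 minutes + 25 minutes + 18 minutes = 62 minutes.

62 minutes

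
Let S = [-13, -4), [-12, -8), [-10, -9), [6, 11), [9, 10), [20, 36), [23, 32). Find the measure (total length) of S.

30

Merged: [-13, -4), [6, 11), [20, 36).
Lengths: 9 + 5 + 16 = 30.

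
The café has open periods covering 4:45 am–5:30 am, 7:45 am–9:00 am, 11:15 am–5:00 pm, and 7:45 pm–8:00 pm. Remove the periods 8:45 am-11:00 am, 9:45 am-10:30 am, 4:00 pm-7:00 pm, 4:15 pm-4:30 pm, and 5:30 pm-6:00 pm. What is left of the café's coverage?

4:45 am–5:30 am, 7:45 am–8:45 am, 11:15 am–4:00 pm, 7:45 pm–8:00 pm

Second set merges to 8:45 am–11:00 am, 4:00 pm–7:00 pm.
4:45 am–5:30 am: nothing removed.
7:45 am–9:00 am \ B = 7:45 am–8:45 am.
11:15 am–5:00 pm \ B = 11:15 am–4:00 pm.
7:45 pm–8:00 pm: nothing removed.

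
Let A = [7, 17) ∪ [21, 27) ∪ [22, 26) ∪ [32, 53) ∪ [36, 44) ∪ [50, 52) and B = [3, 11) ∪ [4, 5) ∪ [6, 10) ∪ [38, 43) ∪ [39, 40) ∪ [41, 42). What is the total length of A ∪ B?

41

First set merges to [7, 17), [21, 27), [32, 53).
Second set merges to [3, 11), [38, 43).
A ∪ B = [3, 17), [21, 27), [32, 53).
Total: 14 + 6 + 21 = 41.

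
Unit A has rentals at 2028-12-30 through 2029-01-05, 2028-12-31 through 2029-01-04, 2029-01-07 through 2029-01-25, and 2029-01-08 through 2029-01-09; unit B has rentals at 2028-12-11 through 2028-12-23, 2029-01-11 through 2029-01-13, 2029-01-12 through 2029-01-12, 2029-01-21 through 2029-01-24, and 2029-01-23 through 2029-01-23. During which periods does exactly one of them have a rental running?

2028-12-11 through 2028-12-23, 2028-12-30 through 2029-01-05, 2029-01-07 through 2029-01-10, 2029-01-14 through 2029-01-20, 2029-01-25 through 2029-01-25

Merge the first list: 2028-12-30 through 2029-01-05, 2029-01-07 through 2029-01-25.
Merge the second list: 2028-12-11 through 2028-12-23, 2029-01-11 through 2029-01-13, 2029-01-21 through 2029-01-24.
A \ B = 2028-12-30 through 2029-01-05, 2029-01-07 through 2029-01-10, 2029-01-14 through 2029-01-20, 2029-01-25 through 2029-01-25.
B \ A = 2028-12-11 through 2028-12-23.
Union of the two gives the symmetric difference.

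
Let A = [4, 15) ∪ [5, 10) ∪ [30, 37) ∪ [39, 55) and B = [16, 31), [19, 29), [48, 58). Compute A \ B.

Merge the first list: [4, 15), [30, 37), [39, 55).
Merge the second list: [16, 31), [48, 58).
[4, 15): nothing removed.
[30, 37) \ B = [31, 37).
[39, 55) \ B = [39, 48).

[4, 15) ∪ [31, 37) ∪ [39, 48)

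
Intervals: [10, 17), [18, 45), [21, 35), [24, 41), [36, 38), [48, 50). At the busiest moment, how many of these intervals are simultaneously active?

3

At 24, 3 of the intervals are simultaneously active.
No point has more.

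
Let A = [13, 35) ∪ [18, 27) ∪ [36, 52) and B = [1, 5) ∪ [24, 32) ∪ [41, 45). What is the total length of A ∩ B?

A, merged: [13, 35), [36, 52).
A ∩ B = [24, 32), [41, 45).
Total: 8 + 4 = 12.

12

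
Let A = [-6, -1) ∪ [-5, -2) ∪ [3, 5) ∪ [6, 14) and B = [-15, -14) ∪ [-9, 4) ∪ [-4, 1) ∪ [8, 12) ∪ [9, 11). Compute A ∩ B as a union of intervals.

A, merged: [-6, -1), [3, 5), [6, 14).
B, merged: [-15, -14), [-9, 4), [8, 12).
[-6, -1) meets the second set on [-6, -1).
[3, 5) meets the second set on [3, 4).
[6, 14) meets the second set on [8, 12).

[-6, -1) ∪ [3, 4) ∪ [8, 12)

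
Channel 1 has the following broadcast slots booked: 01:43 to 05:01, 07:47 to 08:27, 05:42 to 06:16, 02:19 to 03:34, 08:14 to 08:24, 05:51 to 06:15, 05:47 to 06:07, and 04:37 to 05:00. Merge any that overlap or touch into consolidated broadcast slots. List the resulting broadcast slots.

01:43–05:01, 05:42–06:16, 07:47–08:27

Sort by start: 01:43–05:01, 02:19–03:34, 04:37–05:00, 05:42–06:16, 05:47–06:07, 05:51–06:15, 07:47–08:27, 08:14–08:24.
02:19–03:34 overlaps/touches 01:43–05:01 → extend to 01:43–05:01.
04:37–05:00 overlaps/touches 01:43–05:01 → extend to 01:43–05:01.
05:42–06:16 is disjoint → start new block.
05:47–06:07 overlaps/touches 05:42–06:16 → extend to 05:42–06:16.
05:51–06:15 overlaps/touches 05:42–06:16 → extend to 05:42–06:16.
07:47–08:27 is disjoint → start new block.
08:14–08:24 overlaps/touches 07:47–08:27 → extend to 07:47–08:27.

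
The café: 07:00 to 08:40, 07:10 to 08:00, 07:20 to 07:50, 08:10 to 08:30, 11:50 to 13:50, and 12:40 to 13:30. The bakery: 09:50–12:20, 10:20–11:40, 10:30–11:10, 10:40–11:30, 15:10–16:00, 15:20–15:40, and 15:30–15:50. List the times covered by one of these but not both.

Merge the first list: 07:00–08:40, 11:50–13:50.
Merge the second list: 09:50–12:20, 15:10–16:00.
A \ B = 07:00–08:40, 12:20–13:50.
B \ A = 09:50–11:50, 15:10–16:00.
Union of the two gives the symmetric difference.

07:00–08:40, 09:50–11:50, 12:20–13:50, 15:10–16:00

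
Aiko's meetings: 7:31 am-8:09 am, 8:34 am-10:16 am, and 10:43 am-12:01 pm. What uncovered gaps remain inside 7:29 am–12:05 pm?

7:29 am-7:31 am, 8:09 am-8:34 am, 10:16 am-10:43 am, 12:01 pm-12:05 pm

The merged coverage is 7:31 am-8:09 am, 8:34 am-10:16 am, 10:43 am-12:01 pm.
Complement within 7:29 am-12:05 pm: 7:29 am-7:31 am, 8:09 am-8:34 am, 10:16 am-10:43 am, 12:01 pm-12:05 pm.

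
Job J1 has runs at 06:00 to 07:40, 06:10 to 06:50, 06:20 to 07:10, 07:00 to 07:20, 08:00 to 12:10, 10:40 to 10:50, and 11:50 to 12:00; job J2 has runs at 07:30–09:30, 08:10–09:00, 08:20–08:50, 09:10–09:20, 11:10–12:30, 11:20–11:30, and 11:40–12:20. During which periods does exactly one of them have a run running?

06:00–07:30, 07:40–08:00, 09:30–11:10, 12:10–12:30

A, merged: 06:00–07:40, 08:00–12:10.
B, merged: 07:30–09:30, 11:10–12:30.
A but not B: 06:00–07:30, 09:30–11:10.
B but not A: 07:40–08:00, 12:10–12:30.
Combining gives A △ B.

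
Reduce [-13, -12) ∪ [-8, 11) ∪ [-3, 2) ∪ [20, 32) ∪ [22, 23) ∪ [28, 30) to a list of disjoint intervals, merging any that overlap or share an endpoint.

[-8, 11) is disjoint → start new block.
[-3, 2) overlaps/touches [-8, 11) → extend to [-8, 11).
[20, 32) is disjoint → start new block.
[22, 23) overlaps/touches [20, 32) → extend to [20, 32).
[28, 30) overlaps/touches [20, 32) → extend to [20, 32).

[-13, -12) ∪ [-8, 11) ∪ [20, 32)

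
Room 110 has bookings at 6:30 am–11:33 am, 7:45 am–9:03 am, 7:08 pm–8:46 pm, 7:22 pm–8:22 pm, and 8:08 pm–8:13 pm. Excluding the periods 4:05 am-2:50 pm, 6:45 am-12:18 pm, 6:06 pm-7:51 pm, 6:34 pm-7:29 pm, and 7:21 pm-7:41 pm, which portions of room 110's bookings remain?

7:51 pm–8:46 pm

Merge the first list: 6:30 am–11:33 am, 7:08 pm–8:46 pm.
Merge the second list: 4:05 am–2:50 pm, 6:06 pm–7:51 pm.
6:30 am–11:33 am lies entirely inside B → drops out.
7:08 pm–8:46 pm with B removed leaves 7:51 pm–8:46 pm.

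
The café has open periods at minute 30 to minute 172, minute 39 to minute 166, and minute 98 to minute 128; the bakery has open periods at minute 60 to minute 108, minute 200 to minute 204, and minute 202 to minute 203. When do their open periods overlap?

minute 60 to minute 108

First set merges to minute 30 to minute 172.
Second set merges to minute 60 to minute 108, minute 200 to minute 204.
minute 30 to minute 172 ∩ B → minute 60 to minute 108.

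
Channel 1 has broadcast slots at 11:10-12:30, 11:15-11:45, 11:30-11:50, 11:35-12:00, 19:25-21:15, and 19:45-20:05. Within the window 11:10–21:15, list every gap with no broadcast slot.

After merging, the occupied span is 11:10–12:30, 19:25–21:15.
Gaps within 11:10–21:15: 12:30–19:25.

12:30–19:25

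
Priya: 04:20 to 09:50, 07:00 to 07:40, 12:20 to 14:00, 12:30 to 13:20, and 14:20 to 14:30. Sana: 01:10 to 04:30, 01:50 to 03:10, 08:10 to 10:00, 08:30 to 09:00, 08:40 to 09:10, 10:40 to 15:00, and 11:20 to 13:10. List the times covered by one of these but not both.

01:10–04:20, 04:30–08:10, 09:50–10:00, 10:40–12:20, 14:00–14:20, 14:30–15:00

First set merges to 04:20–09:50, 12:20–14:00, 14:20–14:30.
Second set merges to 01:10–04:30, 08:10–10:00, 10:40–15:00.
Only in the first: 04:30–08:10.
Only in the second: 01:10–04:20, 09:50–10:00, 10:40–12:20, 14:00–14:20, 14:30–15:00.
Together these are the periods covered by exactly one.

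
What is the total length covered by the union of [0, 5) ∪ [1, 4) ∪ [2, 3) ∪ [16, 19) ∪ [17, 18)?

Merged: [0, 5), [16, 19).
Lengths: 5 + 3 = 8.

8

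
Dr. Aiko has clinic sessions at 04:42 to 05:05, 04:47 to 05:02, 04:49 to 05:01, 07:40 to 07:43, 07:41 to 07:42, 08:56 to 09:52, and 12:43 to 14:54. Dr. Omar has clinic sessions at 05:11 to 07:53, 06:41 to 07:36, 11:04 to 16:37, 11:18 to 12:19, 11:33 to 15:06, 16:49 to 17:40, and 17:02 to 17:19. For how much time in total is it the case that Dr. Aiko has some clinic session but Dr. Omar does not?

First set merges to 04:42–05:05, 07:40–07:43, 08:56–09:52, 12:43–14:54.
Second set merges to 05:11–07:53, 11:04–16:37, 16:49–17:40.
A \ B = 04:42–05:05, 08:56–09:52.
Total: 23 min + 56 min = 1 h 19 min.

1 h 19 min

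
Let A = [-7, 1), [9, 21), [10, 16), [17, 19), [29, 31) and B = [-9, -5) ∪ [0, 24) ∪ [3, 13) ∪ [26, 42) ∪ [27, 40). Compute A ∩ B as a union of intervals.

[-7, -5) ∪ [0, 1) ∪ [9, 21) ∪ [29, 31)

Merge the first list: [-7, 1), [9, 21), [29, 31).
Merge the second list: [-9, -5), [0, 24), [26, 42).
[-7, 1) overlaps B on [-7, -5), [0, 1).
[9, 21) overlaps B on [9, 21).
[29, 31) overlaps B on [29, 31).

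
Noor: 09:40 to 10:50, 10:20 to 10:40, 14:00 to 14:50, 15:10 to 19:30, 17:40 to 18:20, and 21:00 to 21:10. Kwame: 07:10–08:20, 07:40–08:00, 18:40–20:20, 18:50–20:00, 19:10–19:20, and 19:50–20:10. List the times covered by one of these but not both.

Merge the first list: 09:40-10:50, 14:00-14:50, 15:10-19:30, 21:00-21:10.
Merge the second list: 07:10-08:20, 18:40-20:20.
A but not B: 09:40-10:50, 14:00-14:50, 15:10-18:40, 21:00-21:10.
B but not A: 07:10-08:20, 19:30-20:20.
Combining gives A △ B.

07:10-08:20, 09:40-10:50, 14:00-14:50, 15:10-18:40, 19:30-20:20, 21:00-21:10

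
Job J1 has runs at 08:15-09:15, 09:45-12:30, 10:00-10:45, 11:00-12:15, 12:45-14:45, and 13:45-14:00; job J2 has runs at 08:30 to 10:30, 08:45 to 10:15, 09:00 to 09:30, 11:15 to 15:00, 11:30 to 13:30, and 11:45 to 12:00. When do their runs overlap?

First set merges to 08:15–09:15, 09:45–12:30, 12:45–14:45.
Second set merges to 08:30–10:30, 11:15–15:00.
08:15–09:15 ∩ B → 08:30–09:15.
09:45–12:30 ∩ B → 09:45–10:30, 11:15–12:30.
12:45–14:45 ∩ B → 12:45–14:45.

08:30–09:15, 09:45–10:30, 11:15–12:30, 12:45–14:45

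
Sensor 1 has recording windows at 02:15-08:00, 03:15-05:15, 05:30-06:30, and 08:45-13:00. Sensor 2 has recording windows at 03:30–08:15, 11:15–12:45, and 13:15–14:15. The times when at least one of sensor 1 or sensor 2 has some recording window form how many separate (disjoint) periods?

Merge the first list: 02:15–08:00, 08:45–13:00.
A ∪ B = 02:15–08:15, 08:45–13:00, 13:15–14:15.
That is 3 disjoint pieces.

3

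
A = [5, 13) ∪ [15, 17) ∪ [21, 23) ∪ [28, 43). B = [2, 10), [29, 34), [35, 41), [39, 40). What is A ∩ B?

Merge the second list: [2, 10), [29, 34), [35, 41).
[5, 13) ∩ B → [5, 10).
[15, 17) meets no B interval.
[21, 23) meets no B interval.
[28, 43) ∩ B → [29, 34), [35, 41).

[5, 10) ∪ [29, 34) ∪ [35, 41)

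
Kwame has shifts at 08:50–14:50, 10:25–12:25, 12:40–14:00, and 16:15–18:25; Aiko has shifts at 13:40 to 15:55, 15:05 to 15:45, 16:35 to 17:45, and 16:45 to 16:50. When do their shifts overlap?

A, merged: 08:50-14:50, 16:15-18:25.
B, merged: 13:40-15:55, 16:35-17:45.
08:50-14:50 overlaps B on 13:40-14:50.
16:15-18:25 overlaps B on 16:35-17:45.

13:40-14:50, 16:35-17:45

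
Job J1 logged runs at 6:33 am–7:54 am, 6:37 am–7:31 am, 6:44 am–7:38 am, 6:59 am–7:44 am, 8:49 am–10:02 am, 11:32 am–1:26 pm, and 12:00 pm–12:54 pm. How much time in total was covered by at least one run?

Merged: 6:33 am-7:54 am, 8:49 am-10:02 am, 11:32 am-1:26 pm.
Lengths: 1 h 21 min + 1 h 13 min + 1 h 54 min = 4 h 28 min.

4 h 28 min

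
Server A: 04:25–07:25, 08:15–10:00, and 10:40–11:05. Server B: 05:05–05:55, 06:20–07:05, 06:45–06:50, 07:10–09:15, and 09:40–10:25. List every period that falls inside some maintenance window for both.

Second set merges to 05:05–05:55, 06:20–07:05, 07:10–09:15, 09:40–10:25.
04:25–07:25 overlaps B on 05:05–05:55, 06:20–07:05, 07:10–07:25.
08:15–10:00 overlaps B on 08:15–09:15, 09:40–10:00.
10:40–11:05 falls entirely outside B.

05:05–05:55, 06:20–07:05, 07:10–07:25, 08:15–09:15, 09:40–10:00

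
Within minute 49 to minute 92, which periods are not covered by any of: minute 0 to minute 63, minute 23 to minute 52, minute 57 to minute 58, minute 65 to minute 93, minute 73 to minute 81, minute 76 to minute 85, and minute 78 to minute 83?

Covered (merged): minute 0 to minute 63, minute 65 to minute 93.
Gaps within minute 49 to minute 92: minute 63 to minute 65.

minute 63 to minute 65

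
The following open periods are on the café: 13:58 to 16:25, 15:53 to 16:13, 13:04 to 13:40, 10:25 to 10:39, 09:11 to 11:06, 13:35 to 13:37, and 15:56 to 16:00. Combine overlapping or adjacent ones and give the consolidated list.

09:11-11:06, 13:04-13:40, 13:58-16:25

Sort by start: 09:11-11:06, 10:25-10:39, 13:04-13:40, 13:35-13:37, 13:58-16:25, 15:53-16:13, 15:56-16:00.
10:25-10:39 overlaps/touches 09:11-11:06 → extend to 09:11-11:06.
13:04-13:40 is disjoint → start new block.
13:35-13:37 overlaps/touches 13:04-13:40 → extend to 13:04-13:40.
13:58-16:25 is disjoint → start new block.
15:53-16:13 overlaps/touches 13:58-16:25 → extend to 13:58-16:25.
15:56-16:00 overlaps/touches 13:58-16:25 → extend to 13:58-16:25.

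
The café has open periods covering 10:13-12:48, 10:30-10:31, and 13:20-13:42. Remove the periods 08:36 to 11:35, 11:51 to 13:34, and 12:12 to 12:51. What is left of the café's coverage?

11:35–11:51, 13:34–13:42

First set merges to 10:13–12:48, 13:20–13:42.
Second set merges to 08:36–11:35, 11:51–13:34.
10:13–12:48 minus B → 11:35–11:51.
13:20–13:42 minus B → 13:34–13:42.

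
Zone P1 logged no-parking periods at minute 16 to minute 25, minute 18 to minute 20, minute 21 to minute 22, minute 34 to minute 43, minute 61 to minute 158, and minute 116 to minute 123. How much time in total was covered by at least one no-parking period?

Merged: minute 16 to minute 25, minute 34 to minute 43, minute 61 to minute 158.
Lengths: 9 minutes + 9 minutes + 97 minutes = 115 minutes.

115 minutes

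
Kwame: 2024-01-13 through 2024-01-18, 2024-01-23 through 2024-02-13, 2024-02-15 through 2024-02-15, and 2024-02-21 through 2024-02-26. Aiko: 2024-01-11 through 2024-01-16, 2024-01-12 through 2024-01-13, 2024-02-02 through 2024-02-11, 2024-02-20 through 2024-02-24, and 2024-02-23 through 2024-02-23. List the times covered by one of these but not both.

B, merged: 2024-01-11 through 2024-01-16, 2024-02-02 through 2024-02-11, 2024-02-20 through 2024-02-24.
A \ B = 2024-01-17 through 2024-01-18, 2024-01-23 through 2024-02-01, 2024-02-12 through 2024-02-13, 2024-02-15 through 2024-02-15, 2024-02-25 through 2024-02-26.
B \ A = 2024-01-11 through 2024-01-12, 2024-02-20 through 2024-02-20.
Union of the two gives the symmetric difference.

2024-01-11 through 2024-01-12, 2024-01-17 through 2024-01-18, 2024-01-23 through 2024-02-01, 2024-02-12 through 2024-02-13, 2024-02-15 through 2024-02-15, 2024-02-20 through 2024-02-20, 2024-02-25 through 2024-02-26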